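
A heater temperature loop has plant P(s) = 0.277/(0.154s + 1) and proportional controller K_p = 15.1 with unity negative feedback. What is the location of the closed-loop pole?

s = -33.65

Closed loop: T(s) = K_p·P/(1+K_p·P) = 4.183/(0.154s + 1 + 4.183), with pole at s = −(1 + 4.183)/0.154 = −33.65.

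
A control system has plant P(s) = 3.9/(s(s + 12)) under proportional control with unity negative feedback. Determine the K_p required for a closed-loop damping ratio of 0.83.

Closed-loop characteristic equation: s² + 12s + K_p·3.9 = 0.
So ω_n = √(3.9K_p) and 2ζω_n = 12, giving ζ = 12/(2√(3.9K_p)).
Setting ζ = 0.83: √(3.9K_p) = 12/(2·0.83) = 7.229, so K_p = 52.26/3.9 = 13.4.

K_p = 13.4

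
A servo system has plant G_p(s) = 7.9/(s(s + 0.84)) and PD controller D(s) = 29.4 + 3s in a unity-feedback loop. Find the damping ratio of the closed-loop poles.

Forward path: (29.4 + 3s)·7.9/(s(s+0.84)). The closed-loop characteristic equation is s² + (0.84 + 7.9·3)s + 7.9·29.4 = 0.
That is s² + 24.54s + 232.3 = 0, so ω_n = 15.24 rad/s and ζ = 24.54/(2·15.24) = 0.8051.

ζ = 0.805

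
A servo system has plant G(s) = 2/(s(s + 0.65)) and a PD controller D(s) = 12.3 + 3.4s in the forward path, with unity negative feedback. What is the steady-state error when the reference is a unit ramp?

0.0264

The loop has one pole at the origin (type 1). Velocity error constant K_v = lim_{s→0} s·D(s)G(s) = 12.3·2/0.65 = 37.85.
Steady-state error to a unit ramp: e_ss = 1/K_v = 0.0264.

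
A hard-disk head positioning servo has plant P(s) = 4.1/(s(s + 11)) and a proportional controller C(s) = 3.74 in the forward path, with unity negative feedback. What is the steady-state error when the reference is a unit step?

0

The open loop C(s)P(s) has a pole at the origin (type 1), so the static position error constant is infinite and e_ss = 1/(1+∞) = 0.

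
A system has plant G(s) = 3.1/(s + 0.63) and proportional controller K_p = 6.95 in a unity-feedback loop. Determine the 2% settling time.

T_s ≈ 0.18 s

Closed-loop transfer function: T(s) = K_p·G(s)/(1 + K_p·G(s)) = 21.55/(s + 0.63 + 21.55) = 21.55/(s + 22.18).
Time constant τ = 1/22.18 = 0.0451 s, so the 2% settling time is about 4τ = 0.18 s.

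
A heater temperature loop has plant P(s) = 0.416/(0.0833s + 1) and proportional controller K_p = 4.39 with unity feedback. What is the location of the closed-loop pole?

Closed loop: T(s) = K_p·P/(1+K_p·P) = 1.826/(0.0833s + 1 + 1.826), with pole at s = −(1 + 1.826)/0.0833 = −33.93.

s = -33.93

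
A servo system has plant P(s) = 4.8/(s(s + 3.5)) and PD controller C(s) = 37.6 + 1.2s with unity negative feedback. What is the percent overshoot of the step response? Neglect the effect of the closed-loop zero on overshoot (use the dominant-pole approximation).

Forward path: (37.6 + 1.2s)·4.8/(s(s+3.5)). The closed-loop characteristic equation is s² + (3.5 + 4.8·1.2)s + 4.8·37.6 = 0.
That is s² + 9.26s + 180.5 = 0, so ω_n = 13.43 rad/s and ζ = 9.26/(2·13.43) = 0.3446.
%OS = 100·exp(−πζ/√(1−ζ²)) = 31.6%.

31.6%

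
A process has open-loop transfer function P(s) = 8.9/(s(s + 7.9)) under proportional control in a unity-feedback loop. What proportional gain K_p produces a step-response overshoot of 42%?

K_p = 24.7

From %OS = 100·exp(−πζ/√(1−ζ²)) = 42%, ζ = −ln(0.42)/√(π²+ln²(0.42)) = 0.2662.
Characteristic equation s² + 7.9s + 8.9K_p = 0 gives ζ = 7.9/(2√(8.9K_p)).
Setting ζ = 0.2662: √(8.9K_p) = 7.9/(2·0.2662) = 14.84, so K_p = 220.2/8.9 = 24.7.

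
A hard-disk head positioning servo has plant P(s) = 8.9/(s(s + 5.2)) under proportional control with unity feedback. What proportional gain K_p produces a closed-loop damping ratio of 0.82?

Closed-loop characteristic equation: s² + 5.2s + K_p·8.9 = 0.
So ω_n = √(8.9K_p) and 2ζω_n = 5.2, giving ζ = 5.2/(2√(8.9K_p)).
Setting ζ = 0.82: √(8.9K_p) = 5.2/(2·0.82) = 3.171, so K_p = 10.05/8.9 = 1.13.

K_p = 1.13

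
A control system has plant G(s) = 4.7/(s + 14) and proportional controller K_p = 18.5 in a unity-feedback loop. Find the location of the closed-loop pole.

Closed-loop transfer function: T(s) = K_p·G(s)/(1 + K_p·G(s)) = 86.95/(s + 14 + 86.95) = 86.95/(s + 101).
The closed-loop pole is at s = −101.

s = -101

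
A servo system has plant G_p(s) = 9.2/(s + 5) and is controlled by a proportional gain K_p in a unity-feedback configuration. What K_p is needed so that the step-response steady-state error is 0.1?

K_p = 4.89

The loop is type 0, so e_ss(step) = 1/(1 + K_pos) with K_pos = K_p·G_p(0).
G_p(0) = 1.84. Require 1/(1 + K_p·1.84) = 0.1, so 1 + 1.84·K_p = 10.
K_p = (10 − 1)/1.84 = 4.89.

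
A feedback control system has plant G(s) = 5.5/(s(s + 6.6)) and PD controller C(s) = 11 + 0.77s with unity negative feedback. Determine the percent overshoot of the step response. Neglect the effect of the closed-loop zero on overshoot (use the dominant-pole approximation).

4.74%

Forward path: (11 + 0.77s)·5.5/(s(s+6.6)). The closed-loop characteristic equation is s² + (6.6 + 5.5·0.77)s + 5.5·11 = 0.
That is s² + 10.84s + 60.5 = 0, so ω_n = 7.778 rad/s and ζ = 10.84/(2·7.778) = 0.6965.
%OS = 100·exp(−πζ/√(1−ζ²)) = 4.74%.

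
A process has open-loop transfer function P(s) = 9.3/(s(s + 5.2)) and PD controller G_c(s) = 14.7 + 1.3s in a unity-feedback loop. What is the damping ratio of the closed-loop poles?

ζ = 0.739

Forward path: (14.7 + 1.3s)·9.3/(s(s+5.2)). The closed-loop characteristic equation is s² + (5.2 + 9.3·1.3)s + 9.3·14.7 = 0.
That is s² + 17.29s + 136.7 = 0, so ω_n = 11.69 rad/s and ζ = 17.29/(2·11.69) = 0.7394.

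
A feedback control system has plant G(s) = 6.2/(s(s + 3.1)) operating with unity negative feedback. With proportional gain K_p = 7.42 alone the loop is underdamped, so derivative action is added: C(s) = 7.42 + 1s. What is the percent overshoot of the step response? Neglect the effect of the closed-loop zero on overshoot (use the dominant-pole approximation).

5.19%

Forward path: (7.42 + 1s)·6.2/(s(s+3.1)). The closed-loop characteristic equation is s² + (3.1 + 6.2·1)s + 6.2·7.42 = 0.
That is s² + 9.3s + 46 = 0, so ω_n = 6.783 rad/s and ζ = 9.3/(2·6.783) = 0.6856.
%OS = 100·exp(−πζ/√(1−ζ²)) = 5.19%.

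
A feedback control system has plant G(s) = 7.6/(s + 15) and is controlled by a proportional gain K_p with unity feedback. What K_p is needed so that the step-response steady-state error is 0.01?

K_p = 195

For a type-0 loop with proportional control, e_ss = 1/(1 + K_p·G(0)).
G(0) = 0.5067. Require 1/(1 + K_p·0.5067) = 0.01, so 1 + 0.5067·K_p = 100.
K_p = (100 − 1)/0.5067 = 195.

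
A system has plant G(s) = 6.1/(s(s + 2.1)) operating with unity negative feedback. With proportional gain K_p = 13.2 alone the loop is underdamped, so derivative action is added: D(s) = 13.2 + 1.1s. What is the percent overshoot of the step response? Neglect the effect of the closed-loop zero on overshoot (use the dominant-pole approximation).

17%

Forward path: (13.2 + 1.1s)·6.1/(s(s+2.1)). The closed-loop characteristic equation is s² + (2.1 + 6.1·1.1)s + 6.1·13.2 = 0.
That is s² + 8.81s + 80.52 = 0, so ω_n = 8.973 rad/s and ζ = 8.81/(2·8.973) = 0.4909.
%OS = 100·exp(−πζ/√(1−ζ²)) = 17%.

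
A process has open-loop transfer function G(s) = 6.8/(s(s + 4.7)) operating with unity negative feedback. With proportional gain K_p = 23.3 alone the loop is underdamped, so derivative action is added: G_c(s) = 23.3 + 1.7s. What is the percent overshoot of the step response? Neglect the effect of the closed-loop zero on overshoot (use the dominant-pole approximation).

Forward path: (23.3 + 1.7s)·6.8/(s(s+4.7)). The closed-loop characteristic equation is s² + (4.7 + 6.8·1.7)s + 6.8·23.3 = 0.
That is s² + 16.26s + 158.4 = 0, so ω_n = 12.59 rad/s and ζ = 16.26/(2·12.59) = 0.6459.
%OS = 100·exp(−πζ/√(1−ζ²)) = 7.01%.

7.01%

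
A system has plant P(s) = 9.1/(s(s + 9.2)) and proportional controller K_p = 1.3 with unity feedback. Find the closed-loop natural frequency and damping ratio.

ω_n = 3.44 rad/s, ζ = 1.34

1 + K_p·P(s) = 0 gives s² + 9.2s + 11.83 = 0.
Matching s² + 2ζω_n s + ω_n²: ω_n = √11.83 = 3.439 rad/s and 2ζω_n = 9.2, so ζ = 9.2/(2·3.439) = 1.34.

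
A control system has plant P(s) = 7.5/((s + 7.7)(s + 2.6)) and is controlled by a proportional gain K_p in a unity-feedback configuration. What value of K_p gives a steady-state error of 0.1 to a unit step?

For a type-0 loop with proportional control, e_ss = 1/(1 + K_p·P(0)).
P(0) = 0.3746. Require 1/(1 + K_p·0.3746) = 0.1, so 1 + 0.3746·K_p = 10.
K_p = (10 − 1)/0.3746 = 24.

K_p = 24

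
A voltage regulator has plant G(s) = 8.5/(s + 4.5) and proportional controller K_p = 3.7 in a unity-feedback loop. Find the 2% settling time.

Closed-loop transfer function: T(s) = K_p·G(s)/(1 + K_p·G(s)) = 31.45/(s + 4.5 + 31.45) = 31.45/(s + 35.95).
Time constant τ = 1/35.95 = 0.02782 s, so the 2% settling time is about 4τ = 0.111 s.

T_s ≈ 0.111 s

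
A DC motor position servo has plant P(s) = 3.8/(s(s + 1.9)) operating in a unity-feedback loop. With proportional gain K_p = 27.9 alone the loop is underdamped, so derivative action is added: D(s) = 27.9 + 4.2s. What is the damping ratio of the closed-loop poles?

ζ = 0.867

Forward path: (27.9 + 4.2s)·3.8/(s(s+1.9)). The closed-loop characteristic equation is s² + (1.9 + 3.8·4.2)s + 3.8·27.9 = 0.
That is s² + 17.86s + 106 = 0, so ω_n = 10.3 rad/s and ζ = 17.86/(2·10.3) = 0.8673.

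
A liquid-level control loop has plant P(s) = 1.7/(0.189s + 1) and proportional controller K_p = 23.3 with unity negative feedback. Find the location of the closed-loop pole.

Closed loop: T(s) = K_p·P/(1+K_p·P) = 39.61/(0.189s + 1 + 39.61), with pole at s = −(1 + 39.61)/0.189 = −214.9.

s = -214.9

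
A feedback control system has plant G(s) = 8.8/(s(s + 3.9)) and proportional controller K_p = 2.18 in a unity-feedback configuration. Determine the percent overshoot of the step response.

Closed-loop characteristic equation: s² + 3.9s + 19.18 = 0, so ω_n = 4.38 rad/s and ζ = 3.9/(2·4.38) = 0.4452.
%OS = 100·exp(−πζ/√(1−ζ²)) = 100·exp(−π·0.4452/√0.8018) = 21%.

21%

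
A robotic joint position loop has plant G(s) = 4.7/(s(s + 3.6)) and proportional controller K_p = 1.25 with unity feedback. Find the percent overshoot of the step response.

3.07%

Closed-loop characteristic equation: s² + 3.6s + 5.875 = 0, so ω_n = 2.424 rad/s and ζ = 3.6/(2·2.424) = 0.7426.
%OS = 100·exp(−πζ/√(1−ζ²)) = 100·exp(−π·0.7426/√0.4485) = 3.07%.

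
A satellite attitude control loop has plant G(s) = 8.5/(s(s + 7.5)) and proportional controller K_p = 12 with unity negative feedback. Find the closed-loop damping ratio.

1 + K_p·G(s) = 0 gives s² + 7.5s + 102 = 0.
Matching s² + 2ζω_n s + ω_n²: ω_n = √102 = 10.1 rad/s and 2ζω_n = 7.5, so ζ = 7.5/(2·10.1) = 0.371.

ζ = 0.371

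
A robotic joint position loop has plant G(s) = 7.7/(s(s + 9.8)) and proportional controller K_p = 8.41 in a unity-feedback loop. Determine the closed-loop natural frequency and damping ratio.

ω_n = 8.05 rad/s, ζ = 0.609

1 + K_p·G(s) = 0 gives s² + 9.8s + 64.76 = 0.
So ω_n² = 64.76 ⇒ ω_n = 8.047 rad/s, and ζ = 9.8/(2ω_n) = 0.609.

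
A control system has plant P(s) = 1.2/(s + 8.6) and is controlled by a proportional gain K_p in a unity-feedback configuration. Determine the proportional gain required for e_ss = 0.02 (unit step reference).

The loop is type 0, so e_ss(step) = 1/(1 + K_pos) with K_pos = K_p·P(0).
P(0) = 0.1395. Require 1/(1 + K_p·0.1395) = 0.02, so 1 + 0.1395·K_p = 50.
K_p = (50 − 1)/0.1395 = 351.

K_p = 351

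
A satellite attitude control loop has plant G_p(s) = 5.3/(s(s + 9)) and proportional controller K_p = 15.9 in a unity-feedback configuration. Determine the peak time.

From 1 + K_pG_p(s) = 0: s² + 9s + 84.27 = 0 ⇒ ω_n = 9.18, ζ = 0.4902.
Damped frequency ω_d = ω_n√(1−ζ²) = 8.001 rad/s, so peak time T_p = π/ω_d = 0.393 s.

T_p = 0.393 s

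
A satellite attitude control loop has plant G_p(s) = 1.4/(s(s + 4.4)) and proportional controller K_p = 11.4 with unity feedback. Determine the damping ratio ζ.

The closed-loop denominator is s(s+4.4) + 11.4·1.4 = s² + 4.4s + 15.96.
Matching s² + 2ζω_n s + ω_n²: ω_n = √15.96 = 3.995 rad/s and 2ζω_n = 4.4, so ζ = 4.4/(2·3.995) = 0.551.

ζ = 0.551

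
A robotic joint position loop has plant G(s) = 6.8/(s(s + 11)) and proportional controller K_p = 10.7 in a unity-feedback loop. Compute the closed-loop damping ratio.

The closed-loop denominator is s(s+11) + 10.7·6.8 = s² + 11s + 72.76.
Matching s² + 2ζω_n s + ω_n²: ω_n = √72.76 = 8.53 rad/s and 2ζω_n = 11, so ζ = 11/(2·8.53) = 0.645.

ζ = 0.645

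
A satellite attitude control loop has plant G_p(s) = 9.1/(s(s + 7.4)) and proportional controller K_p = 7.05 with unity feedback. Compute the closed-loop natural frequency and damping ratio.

ω_n = 8.01 rad/s, ζ = 0.462

With unity feedback the closed-loop characteristic equation is s² + 7.4s + 7.05·9.1 = s² + 7.4s + 64.16 = 0.
Matching s² + 2ζω_n s + ω_n²: ω_n = √64.16 = 8.01 rad/s and 2ζω_n = 7.4, so ζ = 7.4/(2·8.01) = 0.462.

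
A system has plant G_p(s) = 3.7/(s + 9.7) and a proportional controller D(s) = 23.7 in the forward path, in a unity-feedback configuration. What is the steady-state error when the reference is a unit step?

The loop is type 0. Static position error constant K_pos = D(0)·G_p(0) = 23.7·0.3814 = 9.04.
Steady-state error to a unit step: e_ss = 1/(1+K_pos) = 1/10.04 = 0.0996.

0.0996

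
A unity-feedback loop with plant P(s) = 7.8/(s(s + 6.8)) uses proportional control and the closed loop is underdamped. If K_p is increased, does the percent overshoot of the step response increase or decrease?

increase

Characteristic equation s² + 6.8s + K_p·7.8 = 0: raising K_p raises ω_n while 2ζω_n = 6.8 is fixed, so ζ falls and overshoot grows.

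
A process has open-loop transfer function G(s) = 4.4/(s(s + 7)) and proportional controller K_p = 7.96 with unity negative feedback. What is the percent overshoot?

Closed-loop characteristic equation: s² + 7s + 35.02 = 0, so ω_n = 5.918 rad/s and ζ = 7/(2·5.918) = 0.5914.
%OS = 100·exp(−πζ/√(1−ζ²)) = 100·exp(−π·0.5914/√0.6502) = 9.99%.

9.99%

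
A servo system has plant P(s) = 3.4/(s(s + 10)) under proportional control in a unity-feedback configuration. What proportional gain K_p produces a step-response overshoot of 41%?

From %OS = 100·exp(−πζ/√(1−ζ²)) = 41%, ζ = −ln(0.41)/√(π²+ln²(0.41)) = 0.273.
Characteristic equation s² + 10s + 3.4K_p = 0 gives ζ = 10/(2√(3.4K_p)).
Setting ζ = 0.273: √(3.4K_p) = 10/(2·0.273) = 18.31, so K_p = 335.4/3.4 = 98.6.

K_p = 98.6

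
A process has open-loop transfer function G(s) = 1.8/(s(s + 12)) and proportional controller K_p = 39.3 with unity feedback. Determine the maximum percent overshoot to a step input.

4.08%

Closed-loop characteristic equation: s² + 12s + 70.74 = 0, so ω_n = 8.411 rad/s and ζ = 12/(2·8.411) = 0.7134.
%OS = 100·exp(−πζ/√(1−ζ²)) = 100·exp(−π·0.7134/√0.4911) = 4.08%.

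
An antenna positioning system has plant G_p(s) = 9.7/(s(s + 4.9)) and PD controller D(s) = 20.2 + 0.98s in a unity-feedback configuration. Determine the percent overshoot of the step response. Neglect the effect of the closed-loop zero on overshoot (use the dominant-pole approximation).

15.2%

Forward path: (20.2 + 0.98s)·9.7/(s(s+4.9)). The closed-loop characteristic equation is s² + (4.9 + 9.7·0.98)s + 9.7·20.2 = 0.
That is s² + 14.41s + 195.9 = 0, so ω_n = 14 rad/s and ζ = 14.41/(2·14) = 0.5146.
%OS = 100·exp(−πζ/√(1−ζ²)) = 15.2%.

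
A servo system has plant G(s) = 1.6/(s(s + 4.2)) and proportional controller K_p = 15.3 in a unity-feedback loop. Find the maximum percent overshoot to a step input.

22.9%

Closed-loop characteristic equation: s² + 4.2s + 24.48 = 0, so ω_n = 4.948 rad/s and ζ = 4.2/(2·4.948) = 0.4244.
%OS = 100·exp(−πζ/√(1−ζ²)) = 100·exp(−π·0.4244/√0.8199) = 22.9%.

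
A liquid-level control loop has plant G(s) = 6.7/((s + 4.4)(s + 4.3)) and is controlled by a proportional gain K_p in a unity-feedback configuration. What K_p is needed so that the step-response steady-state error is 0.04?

Steady-state error for a unit step on this type-0 loop is 1/(1 + K_p·G(0)).
G(0) = 0.3541. Require 1/(1 + K_p·0.3541) = 0.04, so 1 + 0.3541·K_p = 25.
K_p = (25 − 1)/0.3541 = 67.8.

K_p = 67.8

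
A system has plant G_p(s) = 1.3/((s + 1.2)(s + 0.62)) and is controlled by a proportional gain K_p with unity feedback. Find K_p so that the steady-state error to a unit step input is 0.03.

K_p = 18.5

Steady-state error for a unit step on this type-0 loop is 1/(1 + K_p·G_p(0)).
G_p(0) = 1.747. Require 1/(1 + K_p·1.747) = 0.03, so 1 + 1.747·K_p = 33.33.
K_p = (33.33 − 1)/1.747 = 18.5.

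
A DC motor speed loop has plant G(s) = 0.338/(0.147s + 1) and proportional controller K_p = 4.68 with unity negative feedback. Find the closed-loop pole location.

s = -17.56

Closed loop: T(s) = K_p·G/(1+K_p·G) = 1.582/(0.147s + 1 + 1.582), with pole at s = −(1 + 1.582)/0.147 = −17.56.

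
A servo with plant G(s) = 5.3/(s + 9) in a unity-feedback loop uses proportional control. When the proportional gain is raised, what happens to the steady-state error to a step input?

The position error constant K_pos = K_p·G(0) grows with K_p, and e_ss = 1/(1+K_pos) falls.

decrease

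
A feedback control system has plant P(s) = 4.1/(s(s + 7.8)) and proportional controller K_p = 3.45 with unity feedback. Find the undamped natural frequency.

ω_n = 3.76 rad/s

1 + K_p·P(s) = 0 gives s² + 7.8s + 14.14 = 0.
Matching s² + 2ζω_n s + ω_n²: ω_n = √14.14 = 3.761 rad/s and 2ζω_n = 7.8, so ζ = 7.8/(2·3.761) = 1.04.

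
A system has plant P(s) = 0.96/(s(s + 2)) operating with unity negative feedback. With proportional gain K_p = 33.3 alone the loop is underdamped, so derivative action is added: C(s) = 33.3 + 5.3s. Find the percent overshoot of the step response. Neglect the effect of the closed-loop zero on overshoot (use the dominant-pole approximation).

Forward path: (33.3 + 5.3s)·0.96/(s(s+2)). The closed-loop characteristic equation is s² + (2 + 0.96·5.3)s + 0.96·33.3 = 0.
That is s² + 7.088s + 31.97 = 0, so ω_n = 5.654 rad/s and ζ = 7.088/(2·5.654) = 0.6268.
%OS = 100·exp(−πζ/√(1−ζ²)) = 7.99%.

7.99%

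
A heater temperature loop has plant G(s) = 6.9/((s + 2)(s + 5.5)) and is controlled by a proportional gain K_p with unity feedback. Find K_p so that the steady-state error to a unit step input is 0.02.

The loop is type 0, so e_ss(step) = 1/(1 + K_pos) with K_pos = K_p·G(0).
G(0) = 0.6273. Require 1/(1 + K_p·0.6273) = 0.02, so 1 + 0.6273·K_p = 50.
K_p = (50 − 1)/0.6273 = 78.1.

K_p = 78.1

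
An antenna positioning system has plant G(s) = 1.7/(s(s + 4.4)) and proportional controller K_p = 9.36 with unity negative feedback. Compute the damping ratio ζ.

ζ = 0.552

The closed-loop denominator is s(s+4.4) + 9.36·1.7 = s² + 4.4s + 15.91.
So ω_n² = 15.91 ⇒ ω_n = 3.989 rad/s, and ζ = 4.4/(2ω_n) = 0.552.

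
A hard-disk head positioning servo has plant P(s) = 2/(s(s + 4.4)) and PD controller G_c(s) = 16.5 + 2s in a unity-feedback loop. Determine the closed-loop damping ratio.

Forward path: (16.5 + 2s)·2/(s(s+4.4)). The closed-loop characteristic equation is s² + (4.4 + 2·2)s + 2·16.5 = 0.
That is s² + 8.4s + 33 = 0, so ω_n = 5.745 rad/s and ζ = 8.4/(2·5.745) = 0.7311.

ζ = 0.731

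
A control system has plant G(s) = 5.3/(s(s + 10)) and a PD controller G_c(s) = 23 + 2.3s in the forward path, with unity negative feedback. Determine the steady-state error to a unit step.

0

The open loop G_c(s)G(s) has a pole at the origin (type 1), so the static position error constant is infinite and e_ss = 1/(1+∞) = 0.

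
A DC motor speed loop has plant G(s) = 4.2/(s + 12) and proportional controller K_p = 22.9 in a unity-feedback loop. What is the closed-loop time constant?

τ = 0.00924 s

Closed-loop transfer function: T(s) = K_p·G(s)/(1 + K_p·G(s)) = 96.18/(s + 12 + 96.18) = 96.18/(s + 108.2).
Time constant τ = 1/108.2 = 0.00924 s.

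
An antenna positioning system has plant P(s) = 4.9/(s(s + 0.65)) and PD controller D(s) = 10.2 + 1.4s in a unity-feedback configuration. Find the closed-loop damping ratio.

Forward path: (10.2 + 1.4s)·4.9/(s(s+0.65)). The closed-loop characteristic equation is s² + (0.65 + 4.9·1.4)s + 4.9·10.2 = 0.
That is s² + 7.51s + 49.98 = 0, so ω_n = 7.07 rad/s and ζ = 7.51/(2·7.07) = 0.5311.

ζ = 0.531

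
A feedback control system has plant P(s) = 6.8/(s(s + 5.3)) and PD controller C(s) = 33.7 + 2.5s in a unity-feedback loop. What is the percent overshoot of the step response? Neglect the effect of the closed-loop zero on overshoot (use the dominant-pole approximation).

3.27%

Forward path: (33.7 + 2.5s)·6.8/(s(s+5.3)). The closed-loop characteristic equation is s² + (5.3 + 6.8·2.5)s + 6.8·33.7 = 0.
That is s² + 22.3s + 229.2 = 0, so ω_n = 15.14 rad/s and ζ = 22.3/(2·15.14) = 0.7366.
%OS = 100·exp(−πζ/√(1−ζ²)) = 3.27%.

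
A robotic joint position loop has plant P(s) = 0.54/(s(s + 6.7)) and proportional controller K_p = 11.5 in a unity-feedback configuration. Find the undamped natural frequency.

With unity feedback the closed-loop characteristic equation is s² + 6.7s + 11.5·0.54 = s² + 6.7s + 6.21 = 0.
So ω_n² = 6.21 ⇒ ω_n = 2.492 rad/s, and ζ = 6.7/(2ω_n) = 1.34.

ω_n = 2.49 rad/s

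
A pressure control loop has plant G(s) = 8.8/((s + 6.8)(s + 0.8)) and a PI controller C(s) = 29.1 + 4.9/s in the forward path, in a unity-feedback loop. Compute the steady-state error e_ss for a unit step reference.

The open loop C(s)G(s) has a pole at the origin (type 1), so the static position error constant is infinite and e_ss = 1/(1+∞) = 0.

0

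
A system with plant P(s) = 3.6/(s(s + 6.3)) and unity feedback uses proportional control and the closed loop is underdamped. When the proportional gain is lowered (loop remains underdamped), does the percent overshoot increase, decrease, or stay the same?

decrease

ζ = 6.3/(2√(3.6K_p)) rises as K_p falls; higher damping means less overshoot.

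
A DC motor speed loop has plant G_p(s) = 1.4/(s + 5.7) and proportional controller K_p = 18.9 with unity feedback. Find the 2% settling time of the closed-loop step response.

Closed-loop transfer function: T(s) = K_p·G_p(s)/(1 + K_p·G_p(s)) = 26.46/(s + 5.7 + 26.46) = 26.46/(s + 32.16).
Time constant τ = 1/32.16 = 0.03109 s, so the 2% settling time is about 4τ = 0.124 s.

T_s ≈ 0.124 s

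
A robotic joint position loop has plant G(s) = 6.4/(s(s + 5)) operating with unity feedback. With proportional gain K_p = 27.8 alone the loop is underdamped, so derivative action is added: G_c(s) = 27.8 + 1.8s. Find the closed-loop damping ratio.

ζ = 0.619

Forward path: (27.8 + 1.8s)·6.4/(s(s+5)). The closed-loop characteristic equation is s² + (5 + 6.4·1.8)s + 6.4·27.8 = 0.
That is s² + 16.52s + 177.9 = 0, so ω_n = 13.34 rad/s and ζ = 16.52/(2·13.34) = 0.6193.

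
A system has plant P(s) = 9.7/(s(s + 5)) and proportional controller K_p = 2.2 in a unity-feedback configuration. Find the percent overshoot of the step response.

The closed-loop denominator s² + 5s + 21.34 gives ω_n = √21.34 = 4.62 and ζ = 5/(2ω_n) = 0.5412.
%OS = 100·exp(−πζ/√(1−ζ²)) = 100·exp(−π·0.5412/√0.7071) = 13.2%.

13.2%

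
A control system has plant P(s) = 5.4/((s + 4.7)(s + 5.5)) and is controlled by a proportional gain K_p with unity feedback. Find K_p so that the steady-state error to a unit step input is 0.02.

For a type-0 loop with proportional control, e_ss = 1/(1 + K_p·P(0)).
P(0) = 0.2089. Require 1/(1 + K_p·0.2089) = 0.02, so 1 + 0.2089·K_p = 50.
K_p = (50 − 1)/0.2089 = 235.

K_p = 235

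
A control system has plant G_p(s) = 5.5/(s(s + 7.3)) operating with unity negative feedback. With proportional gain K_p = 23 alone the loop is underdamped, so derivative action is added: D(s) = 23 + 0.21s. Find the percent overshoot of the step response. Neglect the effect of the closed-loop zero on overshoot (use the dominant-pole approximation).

Forward path: (23 + 0.21s)·5.5/(s(s+7.3)). The closed-loop characteristic equation is s² + (7.3 + 5.5·0.21)s + 5.5·23 = 0.
That is s² + 8.455s + 126.5 = 0, so ω_n = 11.25 rad/s and ζ = 8.455/(2·11.25) = 0.3759.
%OS = 100·exp(−πζ/√(1−ζ²)) = 28%.

28%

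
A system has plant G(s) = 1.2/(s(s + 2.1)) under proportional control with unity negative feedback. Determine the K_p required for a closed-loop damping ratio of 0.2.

K_p = 23

Closed-loop characteristic equation: s² + 2.1s + K_p·1.2 = 0.
So ω_n = √(1.2K_p) and 2ζω_n = 2.1, giving ζ = 2.1/(2√(1.2K_p)).
Setting ζ = 0.2: √(1.2K_p) = 2.1/(2·0.2) = 5.25, so K_p = 27.56/1.2 = 23.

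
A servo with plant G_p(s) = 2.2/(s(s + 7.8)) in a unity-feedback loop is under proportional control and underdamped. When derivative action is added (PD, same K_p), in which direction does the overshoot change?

With PD the characteristic equation becomes s² + (a + K·K_d)s + K·K_p = 0; the damping term grows, ζ rises, overshoot falls.

decrease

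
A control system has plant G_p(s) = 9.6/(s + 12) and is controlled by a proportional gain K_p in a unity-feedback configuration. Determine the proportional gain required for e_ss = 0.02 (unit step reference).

Steady-state error for a unit step on this type-0 loop is 1/(1 + K_p·G_p(0)).
G_p(0) = 0.8. Require 1/(1 + K_p·0.8) = 0.02, so 1 + 0.8·K_p = 50.
K_p = (50 − 1)/0.8 = 61.3.

K_p = 61.3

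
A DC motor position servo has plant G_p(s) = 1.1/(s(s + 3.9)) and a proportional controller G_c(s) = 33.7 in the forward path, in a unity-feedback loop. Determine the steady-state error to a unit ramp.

0.105

The loop has one pole at the origin (type 1). Velocity error constant K_v = lim_{s→0} s·G_c(s)G_p(s) = 33.7·1.1/3.9 = 9.505.
Steady-state error to a unit ramp: e_ss = 1/K_v = 0.105.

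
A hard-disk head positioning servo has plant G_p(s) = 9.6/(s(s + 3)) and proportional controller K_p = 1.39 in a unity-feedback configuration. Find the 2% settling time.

T_s ≈ 2.67 s

Closed-loop characteristic equation: s² + 3s + 13.34 = 0, so ω_n = 3.653 rad/s and ζ = 3/(2·3.653) = 0.4106.
2% settling time T_s ≈ 4/(ζω_n) = 4/1.5 = 2.67 s.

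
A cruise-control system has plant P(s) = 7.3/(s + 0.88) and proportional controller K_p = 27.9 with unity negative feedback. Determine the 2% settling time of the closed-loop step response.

Closed-loop transfer function: T(s) = K_p·P(s)/(1 + K_p·P(s)) = 203.7/(s + 0.88 + 203.7) = 203.7/(s + 204.5).
Time constant τ = 1/204.5 = 0.004889 s, so the 2% settling time is about 4τ = 0.0196 s.

T_s ≈ 0.0196 s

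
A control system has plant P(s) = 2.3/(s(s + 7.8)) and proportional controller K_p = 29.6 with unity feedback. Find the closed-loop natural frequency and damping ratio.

With unity feedback the closed-loop characteristic equation is s² + 7.8s + 29.6·2.3 = s² + 7.8s + 68.08 = 0.
Matching s² + 2ζω_n s + ω_n²: ω_n = √68.08 = 8.251 rad/s and 2ζω_n = 7.8, so ζ = 7.8/(2·8.251) = 0.473.

ω_n = 8.25 rad/s, ζ = 0.473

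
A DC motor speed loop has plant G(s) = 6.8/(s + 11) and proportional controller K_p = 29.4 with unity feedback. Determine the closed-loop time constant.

τ = 0.00474 s

Closed-loop transfer function: T(s) = K_p·G(s)/(1 + K_p·G(s)) = 199.9/(s + 11 + 199.9) = 199.9/(s + 210.9).
Time constant τ = 1/210.9 = 0.00474 s.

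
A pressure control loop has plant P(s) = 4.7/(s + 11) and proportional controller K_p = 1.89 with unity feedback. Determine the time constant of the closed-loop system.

Closed-loop transfer function: T(s) = K_p·P(s)/(1 + K_p·P(s)) = 8.883/(s + 11 + 8.883) = 8.883/(s + 19.88).
Time constant τ = 1/19.88 = 0.0503 s.

τ = 0.0503 s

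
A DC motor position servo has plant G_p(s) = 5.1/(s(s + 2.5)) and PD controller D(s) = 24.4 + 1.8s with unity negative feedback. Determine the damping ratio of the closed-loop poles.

ζ = 0.524

Forward path: (24.4 + 1.8s)·5.1/(s(s+2.5)). The closed-loop characteristic equation is s² + (2.5 + 5.1·1.8)s + 5.1·24.4 = 0.
That is s² + 11.68s + 124.4 = 0, so ω_n = 11.16 rad/s and ζ = 11.68/(2·11.16) = 0.5235.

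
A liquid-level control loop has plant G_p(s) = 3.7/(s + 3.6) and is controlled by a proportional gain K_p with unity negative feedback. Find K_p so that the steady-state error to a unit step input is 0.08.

For a type-0 loop with proportional control, e_ss = 1/(1 + K_p·G_p(0)).
G_p(0) = 1.028. Require 1/(1 + K_p·1.028) = 0.08, so 1 + 1.028·K_p = 12.5.
K_p = (12.5 − 1)/1.028 = 11.2.

K_p = 11.2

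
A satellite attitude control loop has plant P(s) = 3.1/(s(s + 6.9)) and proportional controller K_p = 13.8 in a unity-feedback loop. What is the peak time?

T_p = 0.565 s

From 1 + K_pP(s) = 0: s² + 6.9s + 42.78 = 0 ⇒ ω_n = 6.541, ζ = 0.5275.
Damped frequency ω_d = ω_n√(1−ζ²) = 5.557 rad/s, so peak time T_p = π/ω_d = 0.565 s.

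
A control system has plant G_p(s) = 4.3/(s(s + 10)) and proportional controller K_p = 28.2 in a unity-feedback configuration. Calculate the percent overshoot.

20.2%

From 1 + K_pG_p(s) = 0: s² + 10s + 121.3 = 0 ⇒ ω_n = 11.01, ζ = 0.4541.
%OS = 100·exp(−πζ/√(1−ζ²)) = 100·exp(−π·0.4541/√0.7938) = 20.2%.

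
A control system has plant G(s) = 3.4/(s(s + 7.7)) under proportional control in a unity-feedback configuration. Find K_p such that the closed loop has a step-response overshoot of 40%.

From %OS = 100·exp(−πζ/√(1−ζ²)) = 40%, ζ = −ln(0.4)/√(π²+ln²(0.4)) = 0.28.
Characteristic equation s² + 7.7s + 3.4K_p = 0 gives ζ = 7.7/(2√(3.4K_p)).
Setting ζ = 0.28: √(3.4K_p) = 7.7/(2·0.28) = 13.75, so K_p = 189.1/3.4 = 55.6.

K_p = 55.6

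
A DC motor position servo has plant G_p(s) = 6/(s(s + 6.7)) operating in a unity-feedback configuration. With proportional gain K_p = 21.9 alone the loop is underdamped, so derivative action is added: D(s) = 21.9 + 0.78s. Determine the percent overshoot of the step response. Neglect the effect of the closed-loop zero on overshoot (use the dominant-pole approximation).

Forward path: (21.9 + 0.78s)·6/(s(s+6.7)). The closed-loop characteristic equation is s² + (6.7 + 6·0.78)s + 6·21.9 = 0.
That is s² + 11.38s + 131.4 = 0, so ω_n = 11.46 rad/s and ζ = 11.38/(2·11.46) = 0.4964.
%OS = 100·exp(−πζ/√(1−ζ²)) = 16.6%.

16.6%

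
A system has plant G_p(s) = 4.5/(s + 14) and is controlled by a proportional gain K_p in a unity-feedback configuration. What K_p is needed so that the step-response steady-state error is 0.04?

The loop is type 0, so e_ss(step) = 1/(1 + K_pos) with K_pos = K_p·G_p(0).
G_p(0) = 0.3214. Require 1/(1 + K_p·0.3214) = 0.04, so 1 + 0.3214·K_p = 25.
K_p = (25 − 1)/0.3214 = 74.7.

K_p = 74.7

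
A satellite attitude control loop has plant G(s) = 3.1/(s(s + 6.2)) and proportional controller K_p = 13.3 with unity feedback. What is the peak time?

From 1 + K_pG(s) = 0: s² + 6.2s + 41.23 = 0 ⇒ ω_n = 6.421, ζ = 0.4828.
Damped frequency ω_d = ω_n√(1−ζ²) = 5.623 rad/s, so peak time T_p = π/ω_d = 0.559 s.

T_p = 0.559 s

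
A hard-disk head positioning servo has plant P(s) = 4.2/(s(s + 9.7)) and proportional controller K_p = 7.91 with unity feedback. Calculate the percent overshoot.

0.75%

The closed-loop denominator s² + 9.7s + 33.22 gives ω_n = √33.22 = 5.764 and ζ = 9.7/(2ω_n) = 0.8415.
%OS = 100·exp(−πζ/√(1−ζ²)) = 100·exp(−π·0.8415/√0.292) = 0.75%.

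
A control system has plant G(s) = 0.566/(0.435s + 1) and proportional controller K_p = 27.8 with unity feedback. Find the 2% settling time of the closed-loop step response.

Closed loop: T(s) = K_p·G/(1+K_p·G) = 15.73/(0.435s + 1 + 15.73), with pole at s = −(1 + 15.73)/0.435 = −38.47.
τ = 1/38.47 = 0.02599 s, so 2% settling time ≈ 4τ = 0.104 s.

T_s ≈ 0.104 s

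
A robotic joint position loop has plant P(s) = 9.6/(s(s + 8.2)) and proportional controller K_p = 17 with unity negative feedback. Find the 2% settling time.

T_s ≈ 0.976 s

The closed-loop denominator s² + 8.2s + 163.2 gives ω_n = √163.2 = 12.77 and ζ = 8.2/(2ω_n) = 0.3209.
2% settling time T_s ≈ 4/(ζω_n) = 4/4.1 = 0.976 s.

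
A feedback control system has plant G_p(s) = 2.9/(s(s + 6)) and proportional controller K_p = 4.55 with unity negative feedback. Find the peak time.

T_p = 1.53 s

Closed-loop characteristic equation: s² + 6s + 13.19 = 0, so ω_n = 3.632 rad/s and ζ = 6/(2·3.632) = 0.8259.
Damped frequency ω_d = ω_n√(1−ζ²) = 2.048 rad/s, so peak time T_p = π/ω_d = 1.53 s.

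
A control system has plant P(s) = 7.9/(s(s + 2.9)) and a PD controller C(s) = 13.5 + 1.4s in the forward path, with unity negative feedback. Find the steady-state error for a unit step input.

0

The open loop C(s)P(s) has a pole at the origin (type 1), so the static position error constant is infinite and e_ss = 1/(1+∞) = 0.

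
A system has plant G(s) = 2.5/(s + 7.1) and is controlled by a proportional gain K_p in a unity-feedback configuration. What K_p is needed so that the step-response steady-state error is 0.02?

K_p = 139

For a type-0 loop with proportional control, e_ss = 1/(1 + K_p·G(0)).
G(0) = 0.3521. Require 1/(1 + K_p·0.3521) = 0.02, so 1 + 0.3521·K_p = 50.
K_p = (50 − 1)/0.3521 = 139.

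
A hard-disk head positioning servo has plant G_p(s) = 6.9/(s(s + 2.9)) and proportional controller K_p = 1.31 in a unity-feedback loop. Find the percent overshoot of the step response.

From 1 + K_pG_p(s) = 0: s² + 2.9s + 9.039 = 0 ⇒ ω_n = 3.006, ζ = 0.4823.
%OS = 100·exp(−πζ/√(1−ζ²)) = 100·exp(−π·0.4823/√0.7674) = 17.7%.

17.7%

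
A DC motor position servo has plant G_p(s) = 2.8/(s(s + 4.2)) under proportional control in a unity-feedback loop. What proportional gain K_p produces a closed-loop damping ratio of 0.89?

K_p = 1.99

Closed-loop characteristic equation: s² + 4.2s + K_p·2.8 = 0.
So ω_n = √(2.8K_p) and 2ζω_n = 4.2, giving ζ = 4.2/(2√(2.8K_p)).
Setting ζ = 0.89: √(2.8K_p) = 4.2/(2·0.89) = 2.36, so K_p = 5.567/2.8 = 1.99.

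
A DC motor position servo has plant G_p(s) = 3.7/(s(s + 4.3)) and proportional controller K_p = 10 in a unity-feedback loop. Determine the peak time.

From 1 + K_pG_p(s) = 0: s² + 4.3s + 37 = 0 ⇒ ω_n = 6.083, ζ = 0.3535.
Damped frequency ω_d = ω_n√(1−ζ²) = 5.69 rad/s, so peak time T_p = π/ω_d = 0.552 s.

T_p = 0.552 s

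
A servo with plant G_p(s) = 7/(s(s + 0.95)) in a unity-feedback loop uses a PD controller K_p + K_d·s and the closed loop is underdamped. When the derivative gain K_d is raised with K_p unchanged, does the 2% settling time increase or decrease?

decrease

Characteristic equation s² + (0.95 + 7K_d)s + 7K_p = 0: raising K_d increases ζω_n = (0.95+7K_d)/2 while the loop stays underdamped, so T_s ≈ 4/(ζω_n) decreases.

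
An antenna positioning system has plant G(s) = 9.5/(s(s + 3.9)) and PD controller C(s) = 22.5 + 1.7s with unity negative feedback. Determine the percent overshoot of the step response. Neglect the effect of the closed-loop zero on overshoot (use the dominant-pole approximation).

5.18%

Forward path: (22.5 + 1.7s)·9.5/(s(s+3.9)). The closed-loop characteristic equation is s² + (3.9 + 9.5·1.7)s + 9.5·22.5 = 0.
That is s² + 20.05s + 213.8 = 0, so ω_n = 14.62 rad/s and ζ = 20.05/(2·14.62) = 0.6857.
%OS = 100·exp(−πζ/√(1−ζ²)) = 5.18%.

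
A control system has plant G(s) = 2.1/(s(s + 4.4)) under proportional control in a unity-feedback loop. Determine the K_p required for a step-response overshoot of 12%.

From %OS = 100·exp(−πζ/√(1−ζ²)) = 12%, ζ = −ln(0.12)/√(π²+ln²(0.12)) = 0.5594.
Characteristic equation s² + 4.4s + 2.1K_p = 0 gives ζ = 4.4/(2√(2.1K_p)).
Setting ζ = 0.5594: √(2.1K_p) = 4.4/(2·0.5594) = 3.933, so K_p = 15.47/2.1 = 7.36.

K_p = 7.36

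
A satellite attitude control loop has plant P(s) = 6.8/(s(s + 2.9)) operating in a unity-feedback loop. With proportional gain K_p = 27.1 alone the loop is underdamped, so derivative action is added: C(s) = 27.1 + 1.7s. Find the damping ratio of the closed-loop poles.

ζ = 0.533

Forward path: (27.1 + 1.7s)·6.8/(s(s+2.9)). The closed-loop characteristic equation is s² + (2.9 + 6.8·1.7)s + 6.8·27.1 = 0.
That is s² + 14.46s + 184.3 = 0, so ω_n = 13.57 rad/s and ζ = 14.46/(2·13.57) = 0.5326.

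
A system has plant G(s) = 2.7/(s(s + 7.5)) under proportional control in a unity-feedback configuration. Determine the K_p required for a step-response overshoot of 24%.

From %OS = 100·exp(−πζ/√(1−ζ²)) = 24%, ζ = −ln(0.24)/√(π²+ln²(0.24)) = 0.4136.
Characteristic equation s² + 7.5s + 2.7K_p = 0 gives ζ = 7.5/(2√(2.7K_p)).
Setting ζ = 0.4136: √(2.7K_p) = 7.5/(2·0.4136) = 9.067, so K_p = 82.21/2.7 = 30.4.

K_p = 30.4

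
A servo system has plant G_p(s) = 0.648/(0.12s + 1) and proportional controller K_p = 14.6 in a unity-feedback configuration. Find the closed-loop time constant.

τ = 0.0115 s

Closed loop: T(s) = K_p·G_p/(1+K_p·G_p) = 9.461/(0.12s + 1 + 9.461), with pole at s = −(1 + 9.461)/0.12 = −87.17.
Closed-loop time constant τ = 1/87.17 = 0.0115 s.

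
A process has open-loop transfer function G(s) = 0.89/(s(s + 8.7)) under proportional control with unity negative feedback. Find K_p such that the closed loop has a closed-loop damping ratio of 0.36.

K_p = 164

Closed-loop characteristic equation: s² + 8.7s + K_p·0.89 = 0.
So ω_n = √(0.89K_p) and 2ζω_n = 8.7, giving ζ = 8.7/(2√(0.89K_p)).
Setting ζ = 0.36: √(0.89K_p) = 8.7/(2·0.36) = 12.08, so K_p = 146/0.89 = 164.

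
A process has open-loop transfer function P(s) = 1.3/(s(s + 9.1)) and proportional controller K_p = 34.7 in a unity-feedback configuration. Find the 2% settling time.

The closed-loop denominator s² + 9.1s + 45.11 gives ω_n = √45.11 = 6.716 and ζ = 9.1/(2ω_n) = 0.6774.
2% settling time T_s ≈ 4/(ζω_n) = 4/4.55 = 0.879 s.

T_s ≈ 0.879 s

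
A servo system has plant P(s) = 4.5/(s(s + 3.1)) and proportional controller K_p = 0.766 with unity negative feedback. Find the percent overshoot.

0.853%

Closed-loop characteristic equation: s² + 3.1s + 3.447 = 0, so ω_n = 1.857 rad/s and ζ = 3.1/(2·1.857) = 0.8349.
%OS = 100·exp(−πζ/√(1−ζ²)) = 100·exp(−π·0.8349/√0.303) = 0.853%.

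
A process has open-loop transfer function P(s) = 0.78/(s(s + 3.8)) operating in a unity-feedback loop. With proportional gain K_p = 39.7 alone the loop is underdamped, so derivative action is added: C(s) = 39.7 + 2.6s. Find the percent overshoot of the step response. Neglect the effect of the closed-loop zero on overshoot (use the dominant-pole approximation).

14.5%

Forward path: (39.7 + 2.6s)·0.78/(s(s+3.8)). The closed-loop characteristic equation is s² + (3.8 + 0.78·2.6)s + 0.78·39.7 = 0.
That is s² + 5.828s + 30.97 = 0, so ω_n = 5.565 rad/s and ζ = 5.828/(2·5.565) = 0.5237.
%OS = 100·exp(−πζ/√(1−ζ²)) = 14.5%.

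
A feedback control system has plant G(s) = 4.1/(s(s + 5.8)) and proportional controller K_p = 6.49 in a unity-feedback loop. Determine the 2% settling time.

The closed-loop denominator s² + 5.8s + 26.61 gives ω_n = √26.61 = 5.158 and ζ = 5.8/(2ω_n) = 0.5622.
2% settling time T_s ≈ 4/(ζω_n) = 4/2.9 = 1.38 s.

T_s ≈ 1.38 s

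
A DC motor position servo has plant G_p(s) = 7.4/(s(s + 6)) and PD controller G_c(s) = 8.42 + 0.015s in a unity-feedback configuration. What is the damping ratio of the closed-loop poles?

Forward path: (8.42 + 0.015s)·7.4/(s(s+6)). The closed-loop characteristic equation is s² + (6 + 7.4·0.015)s + 7.4·8.42 = 0.
That is s² + 6.111s + 62.31 = 0, so ω_n = 7.894 rad/s and ζ = 6.111/(2·7.894) = 0.3871.

ζ = 0.387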